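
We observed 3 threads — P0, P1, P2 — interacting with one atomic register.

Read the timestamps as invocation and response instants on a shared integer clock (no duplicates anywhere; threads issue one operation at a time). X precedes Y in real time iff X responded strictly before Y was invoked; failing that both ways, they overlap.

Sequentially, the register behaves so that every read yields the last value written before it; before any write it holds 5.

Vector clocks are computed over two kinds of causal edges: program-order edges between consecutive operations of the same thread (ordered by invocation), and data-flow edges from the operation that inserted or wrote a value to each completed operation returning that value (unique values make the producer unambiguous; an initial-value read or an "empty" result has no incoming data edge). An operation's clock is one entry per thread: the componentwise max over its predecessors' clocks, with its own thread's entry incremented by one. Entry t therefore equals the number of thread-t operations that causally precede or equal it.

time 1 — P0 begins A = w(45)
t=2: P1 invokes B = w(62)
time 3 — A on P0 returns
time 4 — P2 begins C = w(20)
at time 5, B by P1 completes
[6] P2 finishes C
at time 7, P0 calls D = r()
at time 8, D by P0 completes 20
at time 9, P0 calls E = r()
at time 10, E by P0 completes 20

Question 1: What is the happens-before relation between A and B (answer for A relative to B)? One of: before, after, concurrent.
concurrent

A spans [1,3], B spans [2,5]
the intervals overlap in both directions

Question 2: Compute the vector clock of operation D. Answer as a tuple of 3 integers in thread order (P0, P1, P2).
(2, 0, 1)

C (invocation 4): nothing precedes it; P2's component alone gives (0, 0, 1)
B (invocation 2): nothing precedes it; P1's component alone gives (0, 1, 0)
A (invocation 1): nothing precedes it; P0's component alone gives (1, 0, 0)
merge at D (invoked 7): VC(A)=(1, 0, 0), VC(C)=(0, 0, 1), own-thread bump on P0 → (2, 0, 1)
merge at E (invoked 9): VC(C)=(0, 0, 1), VC(D)=(2, 0, 1), own-thread bump on P0 → (3, 0, 1)
target: VC(D) = (2, 0, 1)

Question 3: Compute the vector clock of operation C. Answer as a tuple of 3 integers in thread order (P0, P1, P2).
(0, 0, 1)

no predecessors for C (invoked 4): P2 increments from zero → (0, 0, 1)
no predecessors for B (invoked 2): P1 increments from zero → (0, 1, 0)
no predecessors for A (invoked 1): P0 increments from zero → (1, 0, 0)
D (invocation 7): componentwise max over VC(A)=(1, 0, 0), VC(C)=(0, 0, 1), +1 at P0, giving (2, 0, 1)
E (invocation 9): componentwise max over VC(C)=(0, 0, 1), VC(D)=(2, 0, 1), +1 at P0, giving (3, 0, 1)
target: VC(C) = (0, 0, 1)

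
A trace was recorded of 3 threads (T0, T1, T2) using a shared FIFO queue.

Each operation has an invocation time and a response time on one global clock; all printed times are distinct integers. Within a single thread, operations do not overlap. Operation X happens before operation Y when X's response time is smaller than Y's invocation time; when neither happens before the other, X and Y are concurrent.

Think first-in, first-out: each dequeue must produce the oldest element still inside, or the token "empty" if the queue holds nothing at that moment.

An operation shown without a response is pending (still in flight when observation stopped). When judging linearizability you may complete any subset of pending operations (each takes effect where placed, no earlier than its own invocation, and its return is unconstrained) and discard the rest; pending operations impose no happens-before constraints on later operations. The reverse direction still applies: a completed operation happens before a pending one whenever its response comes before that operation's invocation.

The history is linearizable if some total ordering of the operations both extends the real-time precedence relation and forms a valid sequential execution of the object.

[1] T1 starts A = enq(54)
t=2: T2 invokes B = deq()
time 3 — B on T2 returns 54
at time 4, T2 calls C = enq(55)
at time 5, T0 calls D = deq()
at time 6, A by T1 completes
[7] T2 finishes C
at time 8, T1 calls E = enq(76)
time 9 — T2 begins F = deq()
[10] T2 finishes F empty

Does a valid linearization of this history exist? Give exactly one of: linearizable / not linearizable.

linearizable

a witness: A, B, C, D, F
after step 1 (A enq(54)): queue <54>
after step 2 (B deq() → 54): queue <>
after step 3 (C enq(55)): queue <55>
after step 4 (D deq() (pending, included)): queue <>
after step 5 (F deq() → empty): queue <>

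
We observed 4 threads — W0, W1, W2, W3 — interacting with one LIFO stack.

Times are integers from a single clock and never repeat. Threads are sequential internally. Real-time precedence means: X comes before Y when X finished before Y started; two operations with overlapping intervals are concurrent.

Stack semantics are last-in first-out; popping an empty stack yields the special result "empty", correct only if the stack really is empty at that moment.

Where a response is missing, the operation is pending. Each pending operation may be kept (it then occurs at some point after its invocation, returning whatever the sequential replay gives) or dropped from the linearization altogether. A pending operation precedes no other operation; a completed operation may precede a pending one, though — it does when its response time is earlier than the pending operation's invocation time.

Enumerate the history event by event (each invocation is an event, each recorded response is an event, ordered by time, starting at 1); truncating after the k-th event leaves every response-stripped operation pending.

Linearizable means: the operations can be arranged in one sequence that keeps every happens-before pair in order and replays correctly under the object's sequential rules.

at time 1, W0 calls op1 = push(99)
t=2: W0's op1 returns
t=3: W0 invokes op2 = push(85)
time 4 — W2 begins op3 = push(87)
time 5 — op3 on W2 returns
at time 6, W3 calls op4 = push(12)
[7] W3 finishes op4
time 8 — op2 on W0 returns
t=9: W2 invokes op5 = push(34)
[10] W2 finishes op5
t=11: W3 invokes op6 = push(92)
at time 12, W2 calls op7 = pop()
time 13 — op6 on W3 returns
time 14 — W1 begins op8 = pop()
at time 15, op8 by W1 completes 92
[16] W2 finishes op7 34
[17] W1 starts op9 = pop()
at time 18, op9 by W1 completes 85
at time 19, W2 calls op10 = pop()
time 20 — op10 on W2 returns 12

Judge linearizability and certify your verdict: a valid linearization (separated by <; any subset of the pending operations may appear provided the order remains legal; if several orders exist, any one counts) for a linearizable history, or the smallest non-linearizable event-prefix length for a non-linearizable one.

linearizable — witness: op1 < op3 < op4 < op2 < op5 < op6 < op8 < op7 < op9 < op10

1. op1 push(99), leaving stack <99>
2. op3 push(87), leaving stack <99,87>
3. op4 push(12), leaving stack <99,87,12>
4. op2 push(85), leaving stack <99,87,12,85>
5. op5 push(34), leaving stack <99,87,12,85,34>
6. op6 push(92), leaving stack <99,87,12,85,34,92>
7. op8 pop() → 92, leaving stack <99,87,12,85,34>
8. op7 pop() → 34, leaving stack <99,87,12,85>
9. op9 pop() → 85, leaving stack <99,87,12>
10. op10 pop() → 12, leaving stack <99,87>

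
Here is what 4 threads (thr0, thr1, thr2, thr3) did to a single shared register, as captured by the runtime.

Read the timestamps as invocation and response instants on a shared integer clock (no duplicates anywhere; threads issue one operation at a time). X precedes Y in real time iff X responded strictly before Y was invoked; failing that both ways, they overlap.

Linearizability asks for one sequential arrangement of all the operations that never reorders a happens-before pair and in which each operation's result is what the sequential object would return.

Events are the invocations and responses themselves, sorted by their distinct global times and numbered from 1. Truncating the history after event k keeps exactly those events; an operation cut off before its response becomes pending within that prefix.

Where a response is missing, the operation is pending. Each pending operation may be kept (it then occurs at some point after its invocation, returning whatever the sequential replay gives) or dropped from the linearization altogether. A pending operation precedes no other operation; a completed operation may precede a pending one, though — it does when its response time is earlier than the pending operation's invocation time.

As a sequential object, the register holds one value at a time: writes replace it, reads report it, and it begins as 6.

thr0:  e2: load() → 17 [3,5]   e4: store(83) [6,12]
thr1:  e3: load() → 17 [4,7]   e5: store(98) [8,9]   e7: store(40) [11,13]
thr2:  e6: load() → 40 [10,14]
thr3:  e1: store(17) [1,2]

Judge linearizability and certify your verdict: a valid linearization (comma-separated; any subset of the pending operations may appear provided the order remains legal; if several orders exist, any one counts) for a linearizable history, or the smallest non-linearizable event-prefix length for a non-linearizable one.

after step 1 (e1 store(17)): value 17
after step 2 (e2 load() → 17): value 17
after step 3 (e3 load() → 17): value 17
after step 4 (e4 store(83)): value 83
after step 5 (e5 store(98)): value 98
after step 6 (e7 store(40)): value 40
after step 7 (e6 load() → 40): value 40

linearizable — witness: e1, e2, e3, e4, e5, e7, e6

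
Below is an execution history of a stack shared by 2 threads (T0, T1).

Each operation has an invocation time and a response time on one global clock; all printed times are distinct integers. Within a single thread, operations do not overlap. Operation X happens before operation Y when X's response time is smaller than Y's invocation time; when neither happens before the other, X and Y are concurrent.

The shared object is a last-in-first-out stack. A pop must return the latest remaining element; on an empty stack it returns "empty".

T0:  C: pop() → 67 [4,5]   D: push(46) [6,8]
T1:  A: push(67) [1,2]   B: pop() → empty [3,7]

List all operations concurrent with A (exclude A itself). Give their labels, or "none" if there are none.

none

A runs from 1 to 2; window-overlapping ops are concurrent
B [3,7]: after
C [4,5]: after
D [6,8]: after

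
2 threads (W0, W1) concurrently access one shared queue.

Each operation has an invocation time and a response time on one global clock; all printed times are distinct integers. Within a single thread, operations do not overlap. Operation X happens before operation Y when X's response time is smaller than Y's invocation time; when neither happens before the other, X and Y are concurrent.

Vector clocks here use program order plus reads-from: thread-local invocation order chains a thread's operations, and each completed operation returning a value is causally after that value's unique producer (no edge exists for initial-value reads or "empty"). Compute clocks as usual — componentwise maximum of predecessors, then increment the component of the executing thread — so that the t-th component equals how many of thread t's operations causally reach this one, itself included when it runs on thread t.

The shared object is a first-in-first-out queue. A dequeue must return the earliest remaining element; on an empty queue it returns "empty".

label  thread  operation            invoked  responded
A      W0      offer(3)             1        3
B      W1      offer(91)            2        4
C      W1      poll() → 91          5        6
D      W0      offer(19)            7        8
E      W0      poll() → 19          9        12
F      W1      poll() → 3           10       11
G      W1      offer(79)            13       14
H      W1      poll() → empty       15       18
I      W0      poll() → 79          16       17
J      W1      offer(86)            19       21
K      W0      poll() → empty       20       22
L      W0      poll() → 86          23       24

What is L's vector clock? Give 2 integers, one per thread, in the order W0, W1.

VC(B, invoked at 2): no causal predecessors; +1 on W1 → (0, 1)
VC(A, invoked at 1): no causal predecessors; +1 on W0 → (1, 0)
invoked at 5, C merges VC(B)=(0, 1) and bumps W1's slot → (0, 2)
invoked at 7, D merges VC(A)=(1, 0) and bumps W0's slot → (2, 0)
invoked at 9, E merges VC(D)=(2, 0) and bumps W0's slot → (3, 0)
invoked at 10, F merges VC(A)=(1, 0), VC(C)=(0, 2) and bumps W1's slot → (1, 3)
invoked at 13, G merges VC(F)=(1, 3) and bumps W1's slot → (1, 4)
invoked at 15, H merges VC(G)=(1, 4) and bumps W1's slot → (1, 5)
invoked at 19, J merges VC(H)=(1, 5) and bumps W1's slot → (1, 6)
invoked at 16, I merges VC(E)=(3, 0), VC(G)=(1, 4) and bumps W0's slot → (4, 4)
invoked at 20, K merges VC(I)=(4, 4) and bumps W0's slot → (5, 4)
invoked at 23, L merges VC(J)=(1, 6), VC(K)=(5, 4) and bumps W0's slot → (6, 6)
target: VC(L) = (6, 6)

(6, 6)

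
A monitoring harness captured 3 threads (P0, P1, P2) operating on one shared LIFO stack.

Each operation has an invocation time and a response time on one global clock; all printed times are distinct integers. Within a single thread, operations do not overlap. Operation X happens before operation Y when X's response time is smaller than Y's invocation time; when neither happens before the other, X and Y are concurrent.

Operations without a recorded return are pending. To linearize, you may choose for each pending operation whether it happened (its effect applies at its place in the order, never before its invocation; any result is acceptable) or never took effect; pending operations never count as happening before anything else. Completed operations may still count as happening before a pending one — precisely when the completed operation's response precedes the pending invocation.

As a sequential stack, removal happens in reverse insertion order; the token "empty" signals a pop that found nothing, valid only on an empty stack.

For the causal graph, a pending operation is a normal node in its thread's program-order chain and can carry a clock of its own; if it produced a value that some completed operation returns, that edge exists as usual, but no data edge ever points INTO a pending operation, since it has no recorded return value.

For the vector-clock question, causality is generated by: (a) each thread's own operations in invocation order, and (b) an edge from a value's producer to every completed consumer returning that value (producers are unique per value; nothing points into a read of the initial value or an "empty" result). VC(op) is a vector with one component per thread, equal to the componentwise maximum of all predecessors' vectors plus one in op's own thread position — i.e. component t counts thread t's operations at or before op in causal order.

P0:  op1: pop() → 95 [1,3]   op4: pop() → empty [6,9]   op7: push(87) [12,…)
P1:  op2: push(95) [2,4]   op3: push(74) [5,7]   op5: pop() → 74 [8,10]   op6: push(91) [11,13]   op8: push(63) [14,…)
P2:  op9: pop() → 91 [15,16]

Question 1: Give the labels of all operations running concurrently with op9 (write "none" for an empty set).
op9 runs from 15 to 16; window-overlapping ops are concurrent
op1 [1,3]: before
op2 [2,4]: before
op3 [5,7]: before
op4 [6,9]: before
op5 [8,10]: before
op6 [11,13]: before
op7 [12,…): concurrent
op8 [14,…): concurrent

op7, op8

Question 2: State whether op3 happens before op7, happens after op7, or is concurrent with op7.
op3 spans [5,7], op7 spans [12,…)
resp(op3)=7 < inv(op7)=12

before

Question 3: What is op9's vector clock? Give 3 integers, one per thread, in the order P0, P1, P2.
op2 (invocation 2): nothing precedes it; P1's component alone gives (0, 1, 0)
op3, invoked 5, takes VC(op2)=(0, 1, 0) under max, adds 1 for P1 → (0, 2, 0)
op1, invoked 1, takes VC(op2)=(0, 1, 0) under max, adds 1 for P0 → (1, 1, 0)
op5, invoked 8, takes VC(op3)=(0, 2, 0) under max, adds 1 for P1 → (0, 3, 0)
op4, invoked 6, takes VC(op1)=(1, 1, 0) under max, adds 1 for P0 → (2, 1, 0)
op6, invoked 11, takes VC(op5)=(0, 3, 0) under max, adds 1 for P1 → (0, 4, 0)
op7, invoked 12, takes VC(op4)=(2, 1, 0) under max, adds 1 for P0 → (3, 1, 0)
op9, invoked 15, takes VC(op6)=(0, 4, 0) under max, adds 1 for P2 → (0, 4, 1)
op8, invoked 14, takes VC(op6)=(0, 4, 0) under max, adds 1 for P1 → (0, 5, 0)
target: VC(op9) = (0, 4, 1)

(0, 4, 1)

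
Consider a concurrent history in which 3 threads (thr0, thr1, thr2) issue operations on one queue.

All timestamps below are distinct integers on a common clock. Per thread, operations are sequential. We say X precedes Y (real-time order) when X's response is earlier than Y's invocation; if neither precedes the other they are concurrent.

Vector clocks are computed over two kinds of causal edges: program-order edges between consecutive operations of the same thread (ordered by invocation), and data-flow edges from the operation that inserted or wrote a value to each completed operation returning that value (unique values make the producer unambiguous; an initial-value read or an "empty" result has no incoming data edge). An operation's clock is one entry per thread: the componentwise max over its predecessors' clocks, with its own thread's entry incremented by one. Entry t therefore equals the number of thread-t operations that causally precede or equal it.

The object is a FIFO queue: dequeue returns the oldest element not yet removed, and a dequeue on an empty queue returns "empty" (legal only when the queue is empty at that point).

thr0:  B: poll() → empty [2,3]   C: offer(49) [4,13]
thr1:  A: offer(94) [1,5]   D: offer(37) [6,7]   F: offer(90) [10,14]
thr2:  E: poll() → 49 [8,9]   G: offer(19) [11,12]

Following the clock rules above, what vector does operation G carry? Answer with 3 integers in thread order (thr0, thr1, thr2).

(2, 0, 2)

A (invocation 1): nothing precedes it; thr1's component alone gives (0, 1, 0)
B (invocation 2): nothing precedes it; thr0's component alone gives (1, 0, 0)
VC(D, invoked at 6): max of VC(A)=(0, 1, 0), then +1 on thread thr1 → (0, 2, 0)
VC(C, invoked at 4): max of VC(B)=(1, 0, 0), then +1 on thread thr0 → (2, 0, 0)
VC(F, invoked at 10): max of VC(D)=(0, 2, 0), then +1 on thread thr1 → (0, 3, 0)
VC(E, invoked at 8): max of VC(C)=(2, 0, 0), then +1 on thread thr2 → (2, 0, 1)
VC(G, invoked at 11): max of VC(E)=(2, 0, 1), then +1 on thread thr2 → (2, 0, 2)
target: VC(G) = (2, 0, 2)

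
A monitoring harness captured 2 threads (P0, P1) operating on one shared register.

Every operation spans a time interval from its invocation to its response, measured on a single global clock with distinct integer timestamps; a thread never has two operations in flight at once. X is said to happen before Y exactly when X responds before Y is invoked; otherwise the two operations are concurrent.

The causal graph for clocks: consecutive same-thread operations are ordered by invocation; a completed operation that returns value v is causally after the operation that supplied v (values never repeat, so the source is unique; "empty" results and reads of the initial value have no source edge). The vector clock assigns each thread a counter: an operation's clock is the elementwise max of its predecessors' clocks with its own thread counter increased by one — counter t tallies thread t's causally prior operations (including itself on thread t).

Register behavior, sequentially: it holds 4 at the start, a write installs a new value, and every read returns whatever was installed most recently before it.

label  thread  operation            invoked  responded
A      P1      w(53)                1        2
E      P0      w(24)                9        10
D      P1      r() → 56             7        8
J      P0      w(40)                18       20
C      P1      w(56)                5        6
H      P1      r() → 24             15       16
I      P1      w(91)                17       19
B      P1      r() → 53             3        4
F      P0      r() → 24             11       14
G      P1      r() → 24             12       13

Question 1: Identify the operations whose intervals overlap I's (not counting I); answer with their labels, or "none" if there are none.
I spans [17,19]: anything still running between times 17 and 19 counts as concurrent
A [1,2]: before
B [3,4]: before
C [5,6]: before
D [7,8]: before
E [9,10]: before
F [11,14]: before
G [12,13]: before
H [15,16]: before
J [18,20]: concurrent

J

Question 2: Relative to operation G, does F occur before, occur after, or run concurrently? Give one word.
F spans [11,14], G spans [12,13]
the intervals overlap in both directions

concurrent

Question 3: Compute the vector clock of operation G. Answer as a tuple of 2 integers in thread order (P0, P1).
A, invoked 1, has no incoming edges; only P1's bump applies → (0, 1)
E, invoked 9, has no incoming edges; only P0's bump applies → (1, 0)
invoked at 3, B merges VC(A)=(0, 1) and bumps P1's slot → (0, 2)
invoked at 11, F merges VC(E)=(1, 0) and bumps P0's slot → (2, 0)
invoked at 5, C merges VC(B)=(0, 2) and bumps P1's slot → (0, 3)
invoked at 18, J merges VC(F)=(2, 0) and bumps P0's slot → (3, 0)
invoked at 7, D merges VC(C)=(0, 3) and bumps P1's slot → (0, 4)
invoked at 12, G merges VC(D)=(0, 4), VC(E)=(1, 0) and bumps P1's slot → (1, 5)
invoked at 15, H merges VC(E)=(1, 0), VC(G)=(1, 5) and bumps P1's slot → (1, 6)
invoked at 17, I merges VC(H)=(1, 6) and bumps P1's slot → (1, 7)
target: VC(G) = (1, 5)

(1, 5)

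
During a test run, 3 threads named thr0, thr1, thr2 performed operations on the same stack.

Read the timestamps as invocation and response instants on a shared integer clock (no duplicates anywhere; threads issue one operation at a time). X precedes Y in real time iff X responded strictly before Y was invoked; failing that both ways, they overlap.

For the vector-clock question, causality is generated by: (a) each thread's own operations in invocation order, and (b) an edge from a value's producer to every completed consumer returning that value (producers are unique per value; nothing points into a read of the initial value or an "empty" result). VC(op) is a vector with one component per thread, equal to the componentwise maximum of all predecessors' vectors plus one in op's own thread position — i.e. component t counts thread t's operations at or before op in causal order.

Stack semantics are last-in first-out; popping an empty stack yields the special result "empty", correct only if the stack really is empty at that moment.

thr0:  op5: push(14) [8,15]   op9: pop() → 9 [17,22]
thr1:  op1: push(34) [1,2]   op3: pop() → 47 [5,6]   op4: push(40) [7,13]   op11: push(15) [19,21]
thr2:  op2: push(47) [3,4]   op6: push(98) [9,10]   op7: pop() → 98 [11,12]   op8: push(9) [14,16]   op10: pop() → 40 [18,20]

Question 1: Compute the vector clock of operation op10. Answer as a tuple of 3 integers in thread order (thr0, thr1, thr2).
root op op2, invoked 3: fresh clock plus thr2's own tick → (0, 0, 1)
root op op1, invoked 1: fresh clock plus thr1's own tick → (0, 1, 0)
root op op5, invoked 8: fresh clock plus thr0's own tick → (1, 0, 0)
op6, invoked 9, takes VC(op2)=(0, 0, 1) under max, adds 1 for thr2 → (0, 0, 2)
op7, invoked 11, takes VC(op6)=(0, 0, 2) under max, adds 1 for thr2 → (0, 0, 3)
op3, invoked 5, takes VC(op1)=(0, 1, 0), VC(op2)=(0, 0, 1) under max, adds 1 for thr1 → (0, 2, 1)
op8, invoked 14, takes VC(op7)=(0, 0, 3) under max, adds 1 for thr2 → (0, 0, 4)
op4, invoked 7, takes VC(op3)=(0, 2, 1) under max, adds 1 for thr1 → (0, 3, 1)
op11, invoked 19, takes VC(op4)=(0, 3, 1) under max, adds 1 for thr1 → (0, 4, 1)
op9, invoked 17, takes VC(op5)=(1, 0, 0), VC(op8)=(0, 0, 4) under max, adds 1 for thr0 → (2, 0, 4)
op10, invoked 18, takes VC(op4)=(0, 3, 1), VC(op8)=(0, 0, 4) under max, adds 1 for thr2 → (0, 3, 5)
target: VC(op10) = (0, 3, 5)

(0, 3, 5)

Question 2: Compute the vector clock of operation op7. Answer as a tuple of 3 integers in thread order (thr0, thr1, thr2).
op2, invoked 3, has no incoming edges; only thr2's bump applies → (0, 0, 1)
op1, invoked 1, has no incoming edges; only thr1's bump applies → (0, 1, 0)
op5, invoked 8, has no incoming edges; only thr0's bump applies → (1, 0, 0)
merge at op6 (invoked 9): VC(op2)=(0, 0, 1), own-thread bump on thr2 → (0, 0, 2)
merge at op7 (invoked 11): VC(op6)=(0, 0, 2), own-thread bump on thr2 → (0, 0, 3)
merge at op3 (invoked 5): VC(op1)=(0, 1, 0), VC(op2)=(0, 0, 1), own-thread bump on thr1 → (0, 2, 1)
merge at op8 (invoked 14): VC(op7)=(0, 0, 3), own-thread bump on thr2 → (0, 0, 4)
merge at op4 (invoked 7): VC(op3)=(0, 2, 1), own-thread bump on thr1 → (0, 3, 1)
merge at op11 (invoked 19): VC(op4)=(0, 3, 1), own-thread bump on thr1 → (0, 4, 1)
merge at op9 (invoked 17): VC(op5)=(1, 0, 0), VC(op8)=(0, 0, 4), own-thread bump on thr0 → (2, 0, 4)
merge at op10 (invoked 18): VC(op4)=(0, 3, 1), VC(op8)=(0, 0, 4), own-thread bump on thr2 → (0, 3, 5)
target: VC(op7) = (0, 0, 3)

(0, 0, 3)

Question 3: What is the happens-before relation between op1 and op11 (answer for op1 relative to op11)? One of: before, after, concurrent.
op1 spans [1,2], op11 spans [19,21]
resp(op1)=2 < inv(op11)=19

before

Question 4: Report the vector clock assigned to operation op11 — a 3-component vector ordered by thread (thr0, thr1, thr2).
no predecessors for op2 (invoked 3): thr2 increments from zero → (0, 0, 1)
no predecessors for op1 (invoked 1): thr1 increments from zero → (0, 1, 0)
no predecessors for op5 (invoked 8): thr0 increments from zero → (1, 0, 0)
VC(op6, invoked at 9): max of VC(op2)=(0, 0, 1), then +1 on thread thr2 → (0, 0, 2)
VC(op7, invoked at 11): max of VC(op6)=(0, 0, 2), then +1 on thread thr2 → (0, 0, 3)
VC(op3, invoked at 5): max of VC(op1)=(0, 1, 0), VC(op2)=(0, 0, 1), then +1 on thread thr1 → (0, 2, 1)
VC(op8, invoked at 14): max of VC(op7)=(0, 0, 3), then +1 on thread thr2 → (0, 0, 4)
VC(op4, invoked at 7): max of VC(op3)=(0, 2, 1), then +1 on thread thr1 → (0, 3, 1)
VC(op11, invoked at 19): max of VC(op4)=(0, 3, 1), then +1 on thread thr1 → (0, 4, 1)
VC(op9, invoked at 17): max of VC(op5)=(1, 0, 0), VC(op8)=(0, 0, 4), then +1 on thread thr0 → (2, 0, 4)
VC(op10, invoked at 18): max of VC(op4)=(0, 3, 1), VC(op8)=(0, 0, 4), then +1 on thread thr2 → (0, 3, 5)
target: VC(op11) = (0, 4, 1)

(0, 4, 1)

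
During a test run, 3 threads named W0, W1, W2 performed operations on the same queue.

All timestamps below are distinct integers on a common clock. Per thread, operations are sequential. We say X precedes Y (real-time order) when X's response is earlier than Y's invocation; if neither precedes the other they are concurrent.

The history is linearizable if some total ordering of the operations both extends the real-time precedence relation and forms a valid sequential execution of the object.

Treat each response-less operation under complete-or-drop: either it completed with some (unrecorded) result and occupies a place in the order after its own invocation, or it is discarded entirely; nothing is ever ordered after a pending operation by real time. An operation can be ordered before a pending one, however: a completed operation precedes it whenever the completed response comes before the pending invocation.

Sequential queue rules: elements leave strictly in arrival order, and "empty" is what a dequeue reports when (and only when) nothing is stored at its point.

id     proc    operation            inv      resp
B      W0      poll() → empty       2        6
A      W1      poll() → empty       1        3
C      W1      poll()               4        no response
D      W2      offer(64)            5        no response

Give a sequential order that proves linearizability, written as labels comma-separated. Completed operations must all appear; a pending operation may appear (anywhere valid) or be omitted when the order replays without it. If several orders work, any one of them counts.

after step 1 (A poll() → empty): queue <>
after step 2 (B poll() → empty): queue <>

A, B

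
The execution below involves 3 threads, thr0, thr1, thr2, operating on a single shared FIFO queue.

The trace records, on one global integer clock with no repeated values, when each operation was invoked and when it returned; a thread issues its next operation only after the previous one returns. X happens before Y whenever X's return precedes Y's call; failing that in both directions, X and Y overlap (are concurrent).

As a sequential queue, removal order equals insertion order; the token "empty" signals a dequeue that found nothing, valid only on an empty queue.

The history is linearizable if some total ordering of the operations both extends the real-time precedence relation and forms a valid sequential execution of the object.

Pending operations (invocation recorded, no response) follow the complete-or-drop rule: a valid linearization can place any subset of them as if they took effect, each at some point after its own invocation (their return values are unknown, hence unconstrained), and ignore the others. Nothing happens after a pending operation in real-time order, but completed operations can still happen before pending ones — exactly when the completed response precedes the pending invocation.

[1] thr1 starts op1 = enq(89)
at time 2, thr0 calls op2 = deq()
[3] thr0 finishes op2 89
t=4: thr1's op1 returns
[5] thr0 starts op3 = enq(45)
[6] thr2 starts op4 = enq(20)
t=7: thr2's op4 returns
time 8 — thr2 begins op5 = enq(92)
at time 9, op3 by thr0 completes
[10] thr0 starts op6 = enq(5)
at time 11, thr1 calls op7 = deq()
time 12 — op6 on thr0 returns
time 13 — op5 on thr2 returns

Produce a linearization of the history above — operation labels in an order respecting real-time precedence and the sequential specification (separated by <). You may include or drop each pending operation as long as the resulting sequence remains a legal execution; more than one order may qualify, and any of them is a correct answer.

op1 < op2 < op3 < op4 < op5 < op6

step 1: op1 enq(89) — queue <89>
step 2: op2 deq() → 89 — queue <>
step 3: op3 enq(45) — queue <45>
step 4: op4 enq(20) — queue <45,20>
step 5: op5 enq(92) — queue <45,20,92>
step 6: op6 enq(5) — queue <45,20,92,5>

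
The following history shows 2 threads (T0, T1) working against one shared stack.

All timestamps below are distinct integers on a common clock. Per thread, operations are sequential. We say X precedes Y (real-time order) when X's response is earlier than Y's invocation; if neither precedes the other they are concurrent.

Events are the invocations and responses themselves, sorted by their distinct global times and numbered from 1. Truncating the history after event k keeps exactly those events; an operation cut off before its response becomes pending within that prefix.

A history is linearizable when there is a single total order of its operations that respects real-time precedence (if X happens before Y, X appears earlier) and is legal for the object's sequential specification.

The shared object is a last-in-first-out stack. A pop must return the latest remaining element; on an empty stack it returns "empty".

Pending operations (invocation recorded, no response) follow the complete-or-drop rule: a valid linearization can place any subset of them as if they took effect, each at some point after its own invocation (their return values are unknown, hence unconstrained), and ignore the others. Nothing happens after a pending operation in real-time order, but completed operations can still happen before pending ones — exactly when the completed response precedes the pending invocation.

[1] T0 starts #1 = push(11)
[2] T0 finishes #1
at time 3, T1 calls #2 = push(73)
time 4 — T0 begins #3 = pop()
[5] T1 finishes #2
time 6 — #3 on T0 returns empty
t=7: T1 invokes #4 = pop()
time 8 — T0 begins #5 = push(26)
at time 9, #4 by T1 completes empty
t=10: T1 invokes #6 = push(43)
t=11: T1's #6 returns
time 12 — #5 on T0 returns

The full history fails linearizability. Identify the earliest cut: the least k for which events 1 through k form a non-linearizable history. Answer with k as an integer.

events 1..5 are still linearizable — one witness is #1, #2:
after step 1 (#1 push(11)): stack <11>
after step 2 (#2 push(73)): stack <11,73>
once event 6 joins (#3's response, time 6), exhaustive search finds no witness
take #1, #2, #3: step 3 already fails, because #3 pop() → empty cannot occur there
take #1, #3, #2: step 2 already fails, because #3 pop() → empty cannot occur there

6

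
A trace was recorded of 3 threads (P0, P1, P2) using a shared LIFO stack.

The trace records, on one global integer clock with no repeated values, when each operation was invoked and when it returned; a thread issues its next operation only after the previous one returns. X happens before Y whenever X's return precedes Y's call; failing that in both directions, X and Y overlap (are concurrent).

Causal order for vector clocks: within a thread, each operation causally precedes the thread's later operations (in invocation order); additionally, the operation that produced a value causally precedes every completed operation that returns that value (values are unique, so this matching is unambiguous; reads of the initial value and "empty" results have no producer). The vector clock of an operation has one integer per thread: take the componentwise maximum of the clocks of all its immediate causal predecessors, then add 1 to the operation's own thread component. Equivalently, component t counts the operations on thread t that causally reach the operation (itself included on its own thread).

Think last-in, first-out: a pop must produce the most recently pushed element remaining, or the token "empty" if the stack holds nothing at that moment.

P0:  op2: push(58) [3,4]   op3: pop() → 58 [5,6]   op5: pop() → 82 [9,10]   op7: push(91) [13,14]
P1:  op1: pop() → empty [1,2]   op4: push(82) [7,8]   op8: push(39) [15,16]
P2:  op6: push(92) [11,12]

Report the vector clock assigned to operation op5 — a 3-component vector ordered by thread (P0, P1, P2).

VC(op6, invoked at 11): no causal predecessors; +1 on P2 → (0, 0, 1)
VC(op1, invoked at 1): no causal predecessors; +1 on P1 → (0, 1, 0)
VC(op2, invoked at 3): no causal predecessors; +1 on P0 → (1, 0, 0)
op4 (invocation 7): componentwise max over VC(op1)=(0, 1, 0), +1 at P1, giving (0, 2, 0)
op3 (invocation 5): componentwise max over VC(op2)=(1, 0, 0), +1 at P0, giving (2, 0, 0)
op8 (invocation 15): componentwise max over VC(op4)=(0, 2, 0), +1 at P1, giving (0, 3, 0)
op5 (invocation 9): componentwise max over VC(op3)=(2, 0, 0), VC(op4)=(0, 2, 0), +1 at P0, giving (3, 2, 0)
op7 (invocation 13): componentwise max over VC(op5)=(3, 2, 0), +1 at P0, giving (4, 2, 0)
target: VC(op5) = (3, 2, 0)

(3, 2, 0)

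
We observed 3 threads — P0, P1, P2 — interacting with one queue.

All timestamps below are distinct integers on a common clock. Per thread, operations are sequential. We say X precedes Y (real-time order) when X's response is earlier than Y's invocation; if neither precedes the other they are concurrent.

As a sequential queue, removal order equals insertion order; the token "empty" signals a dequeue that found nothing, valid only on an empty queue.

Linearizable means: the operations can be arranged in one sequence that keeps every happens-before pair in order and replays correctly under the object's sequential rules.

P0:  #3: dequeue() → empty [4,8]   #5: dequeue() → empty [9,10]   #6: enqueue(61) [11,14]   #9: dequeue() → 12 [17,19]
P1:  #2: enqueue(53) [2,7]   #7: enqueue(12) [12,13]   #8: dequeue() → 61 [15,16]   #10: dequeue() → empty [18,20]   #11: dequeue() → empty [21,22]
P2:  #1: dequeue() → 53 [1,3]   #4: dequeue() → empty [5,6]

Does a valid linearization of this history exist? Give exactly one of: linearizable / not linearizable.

a witness: #2, #1, #3, #4, #5, #6, #7, #8, #9, #10, #11
1. #2 enqueue(53), leaving queue <53>
2. #1 dequeue() → 53, leaving queue <>
3. #3 dequeue() → empty, leaving queue <>
4. #4 dequeue() → empty, leaving queue <>
5. #5 dequeue() → empty, leaving queue <>
6. #6 enqueue(61), leaving queue <61>
7. #7 enqueue(12), leaving queue <61,12>
8. #8 dequeue() → 61, leaving queue <12>
9. #9 dequeue() → 12, leaving queue <>
10. #10 dequeue() → empty, leaving queue <>
11. #11 dequeue() → empty, leaving queue <>

linearizable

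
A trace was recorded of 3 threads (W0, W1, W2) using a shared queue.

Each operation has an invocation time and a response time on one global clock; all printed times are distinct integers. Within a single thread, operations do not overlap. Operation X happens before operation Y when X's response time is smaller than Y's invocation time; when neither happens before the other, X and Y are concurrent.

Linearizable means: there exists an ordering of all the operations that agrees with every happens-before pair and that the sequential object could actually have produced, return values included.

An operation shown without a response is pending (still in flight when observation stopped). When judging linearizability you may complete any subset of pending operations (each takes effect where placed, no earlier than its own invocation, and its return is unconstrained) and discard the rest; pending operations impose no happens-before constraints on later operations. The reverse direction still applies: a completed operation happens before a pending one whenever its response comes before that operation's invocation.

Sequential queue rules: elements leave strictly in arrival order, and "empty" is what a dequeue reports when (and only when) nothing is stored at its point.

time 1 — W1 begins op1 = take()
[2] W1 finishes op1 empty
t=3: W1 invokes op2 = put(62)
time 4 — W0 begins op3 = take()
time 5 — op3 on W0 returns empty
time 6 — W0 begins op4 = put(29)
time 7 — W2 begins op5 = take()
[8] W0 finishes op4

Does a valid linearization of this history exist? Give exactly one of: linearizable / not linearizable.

a witness: op1, op3, op2, op4
step 1: op1 take() → empty — queue <>
step 2: op3 take() → empty — queue <>
step 3: op2 put(62) (pending, included) — queue <62>
step 4: op4 put(29) — queue <62,29>

linearizable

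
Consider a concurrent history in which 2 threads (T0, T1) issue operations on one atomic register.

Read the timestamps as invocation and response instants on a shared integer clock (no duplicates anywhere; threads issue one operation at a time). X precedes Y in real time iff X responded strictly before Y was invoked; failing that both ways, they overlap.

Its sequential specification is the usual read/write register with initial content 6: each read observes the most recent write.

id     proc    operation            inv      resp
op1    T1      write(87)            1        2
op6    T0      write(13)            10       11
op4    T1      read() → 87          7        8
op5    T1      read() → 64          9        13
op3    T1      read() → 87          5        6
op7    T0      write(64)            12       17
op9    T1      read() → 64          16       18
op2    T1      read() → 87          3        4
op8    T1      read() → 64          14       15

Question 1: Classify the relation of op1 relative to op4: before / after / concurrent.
before

op1 spans [1,2], op4 spans [7,8]
resp(op1)=2 < inv(op4)=7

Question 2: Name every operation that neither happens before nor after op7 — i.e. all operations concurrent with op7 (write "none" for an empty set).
op5, op8, op9

overlap test against op7 [12,17]: concurrent iff the interval meets 12..17
op1 [1,2]: before
op2 [3,4]: before
op3 [5,6]: before
op4 [7,8]: before
op5 [9,13]: concurrent
op6 [10,11]: before
op8 [14,15]: concurrent
op9 [16,18]: concurrent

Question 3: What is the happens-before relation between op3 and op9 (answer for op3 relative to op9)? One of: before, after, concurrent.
before

op3 spans [5,6], op9 spans [16,18]
resp(op3)=6 < inv(op9)=16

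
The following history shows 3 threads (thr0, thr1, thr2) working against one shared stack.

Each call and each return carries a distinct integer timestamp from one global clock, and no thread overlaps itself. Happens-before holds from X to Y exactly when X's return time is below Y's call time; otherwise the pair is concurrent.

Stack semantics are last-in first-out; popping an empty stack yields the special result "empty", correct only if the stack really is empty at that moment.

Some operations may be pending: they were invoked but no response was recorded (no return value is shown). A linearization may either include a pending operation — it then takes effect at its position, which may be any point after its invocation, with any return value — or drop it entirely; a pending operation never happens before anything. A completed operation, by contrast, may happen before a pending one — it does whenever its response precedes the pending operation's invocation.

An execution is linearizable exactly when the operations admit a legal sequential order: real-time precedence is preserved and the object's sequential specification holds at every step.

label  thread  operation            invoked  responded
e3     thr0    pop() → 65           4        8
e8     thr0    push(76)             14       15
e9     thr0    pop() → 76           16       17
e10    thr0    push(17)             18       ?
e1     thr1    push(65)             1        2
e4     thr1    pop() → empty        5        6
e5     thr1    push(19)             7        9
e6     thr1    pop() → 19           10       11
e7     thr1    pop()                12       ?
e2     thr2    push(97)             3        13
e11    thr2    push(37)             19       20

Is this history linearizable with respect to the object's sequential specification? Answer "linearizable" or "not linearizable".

one valid linearization: e1, e3, e4, e2, e5, e6, e7, e8, e9, e10, e11
step 1: e1 push(65) — stack <65>
step 2: e3 pop() → 65 — stack <>
step 3: e4 pop() → empty — stack <>
step 4: e2 push(97) — stack <97>
step 5: e5 push(19) — stack <97,19>
step 6: e6 pop() → 19 — stack <97>
step 7: e7 pop() (pending, included) — stack <>
step 8: e8 push(76) — stack <76>
step 9: e9 pop() → 76 — stack <>
step 10: e10 push(17) (pending, included) — stack <17>
step 11: e11 push(37) — stack <17,37>

linearizable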